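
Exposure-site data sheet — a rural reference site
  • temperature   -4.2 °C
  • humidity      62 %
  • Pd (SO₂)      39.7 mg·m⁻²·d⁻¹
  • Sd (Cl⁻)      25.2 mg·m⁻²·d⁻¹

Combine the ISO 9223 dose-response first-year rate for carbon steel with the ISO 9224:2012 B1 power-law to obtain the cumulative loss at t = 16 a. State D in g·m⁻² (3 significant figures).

D(16) = 330 g·m⁻²

carbon steel: T≤10 °C ⇒ hinge +0.150·(-4.2−10) = -2.1300
  sulphur-dioxide contribution → 4.93 μm/a
  chloride contribution → 4.933 μm/a
  total first-year rate 9.862 μm/a
Power-law: D(16) = r_corr · 16^0.523
  D(16) = 9.862 × 16^0.523 = 9.862 × 4.263 = 42.05 μm
  Mass loss = 42.05 μm × 7.85 g/cm³ = 330.1 g·m⁻²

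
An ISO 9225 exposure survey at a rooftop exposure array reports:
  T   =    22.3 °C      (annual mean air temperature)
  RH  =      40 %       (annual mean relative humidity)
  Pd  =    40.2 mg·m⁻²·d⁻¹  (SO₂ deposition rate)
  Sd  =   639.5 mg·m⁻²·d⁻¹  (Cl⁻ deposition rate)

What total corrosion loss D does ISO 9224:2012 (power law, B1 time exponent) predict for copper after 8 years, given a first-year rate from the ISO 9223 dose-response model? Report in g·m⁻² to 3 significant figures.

D(8) = 28.4 g·m⁻²

copper: f(T) = -0.080·(T−10) [T>10 °C] = -0.9840
  sulphur-dioxide contribution → 0.05482 μm/a
  chloride contribution → 0.7383 μm/a
  ⇒ r_corr(copper) = 0.7931 μm/a
Power-law: D(8) = r_corr · 8^0.667
  D(8) = 0.7931 × 8^0.667 = 0.7931 × 4.003 = 3.175 μm
  Mass loss = 3.175 μm × 8.96 g/cm³ = 28.45 g·m⁻²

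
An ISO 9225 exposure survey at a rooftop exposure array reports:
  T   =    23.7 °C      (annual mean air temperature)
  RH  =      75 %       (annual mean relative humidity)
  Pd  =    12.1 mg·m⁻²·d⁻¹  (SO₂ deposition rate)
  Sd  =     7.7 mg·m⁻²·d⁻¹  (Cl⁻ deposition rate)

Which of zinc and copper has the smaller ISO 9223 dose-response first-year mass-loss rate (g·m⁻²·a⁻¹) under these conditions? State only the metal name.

zinc

zinc: temperature factor f = -0.071·(13.7) = -0.9727
  SO₂ term: 0.0129·12.1^0.44·exp(0.046·75-0.9727) = 0.4601
  Sd branch = 0.0175·Sd^0.57·e^(0.008·RH+0.085·T) = 0.7652 μm/a
  sum: 0.4601 + 0.7652 → r_corr = 1.225 μm/a
  mass loss = 1.225 μm/a × 7.14 g/cm³ = 8.749 g·m⁻²·a⁻¹
copper: T>10 °C ⇒ hinge -0.080·(23.7−10) = -1.0960
  Pd branch = 0.0053·Pd^0.26·e^(0.059·RH+f) = 0.2829 μm/a
  Sd branch = 0.01025·Sd^0.27·e^(0.036·RH+0.049·T) = 0.8453 μm/a
  sum: 0.2829 + 0.8453 → r_corr = 1.128 μm/a
  mass loss = 1.128 μm/a × 8.96 g/cm³ = 10.11 g·m⁻²·a⁻¹
Ordering by g·m⁻²·a⁻¹: copper (10.1) > zinc (8.75)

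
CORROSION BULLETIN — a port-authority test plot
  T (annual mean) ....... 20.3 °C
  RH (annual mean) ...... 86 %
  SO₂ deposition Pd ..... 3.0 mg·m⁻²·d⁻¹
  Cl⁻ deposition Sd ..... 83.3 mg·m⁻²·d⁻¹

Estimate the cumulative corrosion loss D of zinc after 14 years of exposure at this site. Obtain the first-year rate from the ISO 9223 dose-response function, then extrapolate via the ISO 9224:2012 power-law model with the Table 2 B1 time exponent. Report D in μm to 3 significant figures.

D(14) = 25.3 μm

zinc: temperature factor f = -0.071·(10.3) = -0.7313
  sulphur-dioxide contribution → 0.526 μm/a
  chloride contribution → 2.432 μm/a
  ⇒ r_corr(zinc) = 2.958 μm/a
ISO 9224: D(t) = r_corr · t^b with b = 0.813 (zinc, B1)
  D(14) = 2.958 × 14^0.813 = 2.958 × 8.547 = 25.28 μm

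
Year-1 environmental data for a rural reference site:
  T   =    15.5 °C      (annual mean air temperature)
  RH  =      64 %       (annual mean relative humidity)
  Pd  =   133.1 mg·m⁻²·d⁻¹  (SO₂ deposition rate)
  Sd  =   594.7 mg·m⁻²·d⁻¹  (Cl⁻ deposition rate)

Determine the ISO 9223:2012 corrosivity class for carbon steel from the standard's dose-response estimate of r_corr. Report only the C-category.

carbon steel: temperature factor f = -0.054·(5.5) = -0.2970
  SO₂ term: 1.77·133.1^0.52·exp(0.02·64-0.2970) = 60.18
  Cl⁻ term: 0.102·594.7^0.62·exp(0.033·64+0.04·15.5) = 82.25
  sum: 60.18 + 82.25 → r_corr = 142.4 μm/a
142 μm/a falls in (80, 200] for carbon steel → category C5

C5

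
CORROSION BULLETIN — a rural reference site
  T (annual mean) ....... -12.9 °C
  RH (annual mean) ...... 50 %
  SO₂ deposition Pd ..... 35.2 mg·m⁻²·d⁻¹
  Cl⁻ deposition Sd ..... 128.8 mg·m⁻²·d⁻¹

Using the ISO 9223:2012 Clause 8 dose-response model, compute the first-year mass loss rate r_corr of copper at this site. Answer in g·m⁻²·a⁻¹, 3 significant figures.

r_corr = 1.22 g·m⁻²·a⁻¹

copper: f(T) = +0.126·(T−10) [T≤10 °C] = -2.8854
  sulphur-dioxide contribution → 0.01427 μm/a
  chloride contribution → 0.1224 μm/a
  total first-year rate 0.1366 μm/a
Convert to mass loss: 0.1366 μm/a × 8.96 g/cm³ = 1.224 g·m⁻²·a⁻¹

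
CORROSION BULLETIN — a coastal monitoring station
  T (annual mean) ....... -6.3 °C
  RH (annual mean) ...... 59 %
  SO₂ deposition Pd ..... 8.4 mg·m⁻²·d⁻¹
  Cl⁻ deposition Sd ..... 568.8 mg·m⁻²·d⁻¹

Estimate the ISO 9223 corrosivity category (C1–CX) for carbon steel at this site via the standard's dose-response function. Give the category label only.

carbon steel: T≤10 °C ⇒ hinge +0.150·(-6.3−10) = -2.4450
  sulphur-dioxide contribution → 1.511 μm/a
  chloride contribution → 28.37 μm/a
  total first-year rate 29.88 μm/a
29.9 μm/a falls in (25, 50] for carbon steel → category C3

C3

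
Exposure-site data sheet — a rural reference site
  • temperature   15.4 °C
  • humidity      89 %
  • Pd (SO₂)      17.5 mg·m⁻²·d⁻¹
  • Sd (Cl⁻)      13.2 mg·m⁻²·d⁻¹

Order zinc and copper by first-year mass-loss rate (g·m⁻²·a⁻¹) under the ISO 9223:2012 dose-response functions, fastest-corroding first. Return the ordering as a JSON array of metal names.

zinc: f(T) = -0.071·(T−10) [T>10 °C] = -0.3834
  SO₂ term: 0.0129·17.5^0.44·exp(0.046·89-0.3834) = 1.858
  Sd branch = 0.0175·Sd^0.57·e^(0.008·RH+0.085·T) = 0.5747 μm/a
  sum: 1.858 + 0.5747 → r_corr = 2.433 μm/a
  mass loss = 2.433 μm/a × 7.14 g/cm³ = 17.37 g·m⁻²·a⁻¹
copper: f(T) = -0.080·(T−10) [T>10 °C] = -0.4320
  SO₂ term: 0.0053·17.5^0.26·exp(0.059·89-0.4320) = 1.381
  Cl⁻ term: 0.01025·13.2^0.27·exp(0.036·89+0.049·15.4) = 1.078
  sum: 1.381 + 1.078 → r_corr = 2.459 μm/a
  mass loss = 2.459 μm/a × 8.96 g/cm³ = 22.03 g·m⁻²·a⁻¹
Ordering by g·m⁻²·a⁻¹: copper (22) > zinc (17.4)

["copper", "zinc"]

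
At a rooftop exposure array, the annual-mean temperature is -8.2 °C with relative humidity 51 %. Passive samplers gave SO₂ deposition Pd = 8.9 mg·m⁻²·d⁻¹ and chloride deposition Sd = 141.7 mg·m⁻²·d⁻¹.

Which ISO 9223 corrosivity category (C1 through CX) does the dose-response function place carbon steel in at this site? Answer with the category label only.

C2

carbon steel: f(T) = +0.150·(T−10) [T≤10 °C] = -2.7300
  Pd branch = 1.77·Pd^0.52·e^(0.02·RH+f) = 0.9977 μm/a
  Cl⁻ term: 0.102·141.7^0.62·exp(0.033·51+0.04·-8.2) = 8.529
  sum: 0.9977 + 8.529 → r_corr = 9.527 μm/a
9.53 μm/a falls in (1.3, 25] for carbon steel → category C2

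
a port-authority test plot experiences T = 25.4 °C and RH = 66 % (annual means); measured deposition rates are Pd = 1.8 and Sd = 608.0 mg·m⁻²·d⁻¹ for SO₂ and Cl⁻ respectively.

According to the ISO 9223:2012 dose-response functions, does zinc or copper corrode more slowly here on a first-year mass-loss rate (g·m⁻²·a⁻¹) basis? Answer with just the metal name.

copper

zinc: T>10 °C ⇒ hinge -0.071·(25.4−10) = -1.0934
  sulphur-dioxide contribution → 0.1166 μm/a
  chloride contribution → 9.927 μm/a
  total first-year rate 10.04 μm/a
  mass loss = 10.04 μm/a × 7.14 g/cm³ = 71.71 g·m⁻²·a⁻¹
copper: f(T) = -0.080·(T−10) [T>10 °C] = -1.2320
  sulphur-dioxide contribution → 0.08846 μm/a
  chloride contribution → 2.162 μm/a
  total first-year rate 2.25 μm/a
  mass loss = 2.25 μm/a × 8.96 g/cm³ = 20.16 g·m⁻²·a⁻¹
Ordering by g·m⁻²·a⁻¹: zinc (71.7) > copper (20.2)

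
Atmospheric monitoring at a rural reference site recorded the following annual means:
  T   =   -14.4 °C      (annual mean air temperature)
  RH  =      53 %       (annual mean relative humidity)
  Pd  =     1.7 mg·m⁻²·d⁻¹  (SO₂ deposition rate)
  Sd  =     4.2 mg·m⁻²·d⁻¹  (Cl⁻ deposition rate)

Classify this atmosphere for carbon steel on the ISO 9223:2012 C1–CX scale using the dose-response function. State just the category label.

C1

carbon steel: T≤10 °C ⇒ hinge +0.150·(-14.4−10) = -3.6600
  SO₂ term: 1.77·1.7^0.52·exp(0.02·53-3.6600) = 0.1732
  Sd branch = 0.102·Sd^0.62·e^(0.033·RH+0.04·T) = 0.8025 μm/a
  sum: 0.1732 + 0.8025 → r_corr = 0.9757 μm/a
Category bounds: 0…1.3 μm/a bracket r_corr ⇒ C1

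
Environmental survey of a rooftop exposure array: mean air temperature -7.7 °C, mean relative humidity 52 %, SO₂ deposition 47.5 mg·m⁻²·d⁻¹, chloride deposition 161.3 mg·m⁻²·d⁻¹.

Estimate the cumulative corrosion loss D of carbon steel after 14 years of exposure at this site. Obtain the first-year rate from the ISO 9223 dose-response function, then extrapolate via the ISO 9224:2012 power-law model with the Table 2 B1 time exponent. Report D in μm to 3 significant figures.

carbon steel: f(T) = +0.150·(T−10) [T≤10 °C] = -2.6550
  Pd branch = 1.77·Pd^0.52·e^(0.02·RH+f) = 2.621 μm/a
  Cl⁻ term: 0.102·161.3^0.62·exp(0.033·52+0.04·-7.7) = 9.746
  r_corr = 2.621 + 9.746 = 12.37 μm/a
Long-term exponent b (ISO 9224 Table 2, B1) = 0.523
  D(14) = 12.37 × 14^0.523 = 12.37 × 3.976 = 49.17 μm

D(14) = 49.2 μm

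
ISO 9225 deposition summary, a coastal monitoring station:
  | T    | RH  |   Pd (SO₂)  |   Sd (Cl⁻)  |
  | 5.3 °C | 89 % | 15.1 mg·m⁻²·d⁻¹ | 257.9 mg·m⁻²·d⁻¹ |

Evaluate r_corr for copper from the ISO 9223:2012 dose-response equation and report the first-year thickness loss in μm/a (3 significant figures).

r_corr = 2.60 μm/a

copper: f(T) = +0.126·(T−10) [T≤10 °C] = -0.5922
  Pd branch = 0.0053·Pd^0.26·e^(0.059·RH+f) = 1.133 μm/a
  Sd branch = 0.01025·Sd^0.27·e^(0.036·RH+0.049·T) = 1.466 μm/a
  sum: 1.133 + 1.466 → r_corr = 2.598 μm/a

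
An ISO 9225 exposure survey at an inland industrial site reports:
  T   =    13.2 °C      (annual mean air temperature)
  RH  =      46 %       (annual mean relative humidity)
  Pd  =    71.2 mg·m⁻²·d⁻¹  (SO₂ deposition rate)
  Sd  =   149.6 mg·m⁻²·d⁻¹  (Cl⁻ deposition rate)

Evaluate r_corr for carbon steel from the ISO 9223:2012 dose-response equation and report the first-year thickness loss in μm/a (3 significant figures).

r_corr = 51.9 μm/a

carbon steel: temperature factor f = -0.054·(3.2) = -0.1728
  Pd branch = 1.77·Pd^0.52·e^(0.02·RH+f) = 34.34 μm/a
  Cl⁻ term: 0.102·149.6^0.62·exp(0.033·46+0.04·13.2) = 17.6
  sum: 34.34 + 17.6 → r_corr = 51.94 μm/a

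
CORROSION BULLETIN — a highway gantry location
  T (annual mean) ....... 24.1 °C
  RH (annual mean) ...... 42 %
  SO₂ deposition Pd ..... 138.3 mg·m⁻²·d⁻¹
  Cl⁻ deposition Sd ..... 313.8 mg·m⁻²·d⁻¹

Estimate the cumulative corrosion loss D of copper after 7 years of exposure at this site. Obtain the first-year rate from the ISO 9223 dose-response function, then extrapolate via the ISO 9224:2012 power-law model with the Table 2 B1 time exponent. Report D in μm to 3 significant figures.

D(7) = 2.89 μm

copper: f(T) = -0.080·(T−10) [T>10 °C] = -1.1280
  Pd branch = 0.0053·Pd^0.26·e^(0.059·RH+f) = 0.07365 μm/a
  Cl⁻ term: 0.01025·313.8^0.27·exp(0.036·42+0.049·24.1) = 0.715
  sum: 0.07365 + 0.715 → r_corr = 0.7887 μm/a
Power-law: D(7) = r_corr · 7^0.667
  D(7) = 0.7887 × 7^0.667 = 0.7887 × 3.662 = 2.888 μm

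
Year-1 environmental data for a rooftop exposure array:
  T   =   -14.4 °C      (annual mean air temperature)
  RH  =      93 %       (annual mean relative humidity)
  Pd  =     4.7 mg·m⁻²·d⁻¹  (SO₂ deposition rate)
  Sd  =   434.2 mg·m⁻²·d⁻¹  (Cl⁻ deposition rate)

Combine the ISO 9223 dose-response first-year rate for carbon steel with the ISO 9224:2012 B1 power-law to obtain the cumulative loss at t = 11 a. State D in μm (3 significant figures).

carbon steel: T≤10 °C ⇒ hinge +0.150·(-14.4−10) = -3.6600
  SO₂ term: 1.77·4.7^0.52·exp(0.02·93-3.6600) = 0.6542
  Cl⁻ term: 0.102·434.2^0.62·exp(0.033·93+0.04·-14.4) = 53.29
  sum: 0.6542 + 53.29 → r_corr = 53.95 μm/a
Power-law: D(11) = r_corr · 11^0.523
  D(11) = 53.95 × 11^0.523 = 53.95 × 3.505 = 189.1 μm

D(11) = 189 μm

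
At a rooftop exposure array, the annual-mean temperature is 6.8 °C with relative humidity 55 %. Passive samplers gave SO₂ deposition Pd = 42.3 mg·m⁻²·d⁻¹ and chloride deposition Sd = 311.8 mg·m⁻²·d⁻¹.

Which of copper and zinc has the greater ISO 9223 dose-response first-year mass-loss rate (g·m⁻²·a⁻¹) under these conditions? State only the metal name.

zinc

copper: T≤10 °C ⇒ hinge +0.126·(6.8−10) = -0.4032
  sulphur-dioxide contribution → 0.2406 μm/a
  chloride contribution → 0.4883 μm/a
  total first-year rate 0.7289 μm/a
  mass loss = 0.7289 μm/a × 8.96 g/cm³ = 6.531 g·m⁻²·a⁻¹
zinc: f(T) = +0.038·(T−10) [T≤10 °C] = -0.1216
  sulphur-dioxide contribution → 0.745 μm/a
  chloride contribution → 1.278 μm/a
  total first-year rate 2.023 μm/a
  mass loss = 2.023 μm/a × 7.14 g/cm³ = 14.45 g·m⁻²·a⁻¹
Ordering by g·m⁻²·a⁻¹: zinc (14.4) > copper (6.53)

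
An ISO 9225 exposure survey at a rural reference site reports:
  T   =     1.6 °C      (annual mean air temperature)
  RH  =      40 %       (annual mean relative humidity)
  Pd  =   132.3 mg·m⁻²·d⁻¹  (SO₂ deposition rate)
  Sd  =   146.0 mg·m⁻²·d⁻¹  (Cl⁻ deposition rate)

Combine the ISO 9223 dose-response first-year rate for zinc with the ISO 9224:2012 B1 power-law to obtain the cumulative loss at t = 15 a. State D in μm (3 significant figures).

D(15) = 8.85 μm

zinc: temperature factor f = +0.038·(-8.4) = -0.3192
  Pd branch = 0.0129·Pd^0.44·e^(0.046·RH+f) = 0.5065 μm/a
  Sd branch = 0.0175·Sd^0.57·e^(0.008·RH+0.085·T) = 0.4729 μm/a
  sum: 0.5065 + 0.4729 → r_corr = 0.9794 μm/a
ISO 9224: D(t) = r_corr · t^b with b = 0.813 (zinc, B1)
  D(15) = 0.9794 × 15^0.813 = 0.9794 × 9.04 = 8.853 μm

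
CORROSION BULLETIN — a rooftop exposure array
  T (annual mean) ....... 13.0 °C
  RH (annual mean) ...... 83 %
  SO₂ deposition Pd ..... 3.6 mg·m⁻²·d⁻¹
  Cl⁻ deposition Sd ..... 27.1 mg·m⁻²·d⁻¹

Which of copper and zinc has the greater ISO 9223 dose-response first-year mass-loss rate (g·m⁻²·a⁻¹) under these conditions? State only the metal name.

copper

copper: f(T) = -0.080·(T−10) [T>10 °C] = -0.2400
  SO₂ term: 0.0053·3.6^0.26·exp(0.059·83-0.2400) = 0.7788
  Cl⁻ term: 0.01025·27.1^0.27·exp(0.036·83+0.049·13.0) = 0.9374
  r_corr = 0.7788 + 0.9374 = 1.716 μm/a
  mass loss = 1.716 μm/a × 8.96 g/cm³ = 15.38 g·m⁻²·a⁻¹
zinc: f(T) = -0.071·(T−10) [T>10 °C] = -0.2130
  Pd branch = 0.0129·Pd^0.44·e^(0.046·RH+f) = 0.8337 μm/a
  Cl⁻ term: 0.0175·27.1^0.57·exp(0.008·83+0.085·13.0) = 0.6731
  r_corr = 0.8337 + 0.6731 = 1.507 μm/a
  mass loss = 1.507 μm/a × 7.14 g/cm³ = 10.76 g·m⁻²·a⁻¹
Ordering by g·m⁻²·a⁻¹: copper (15.4) > zinc (10.8)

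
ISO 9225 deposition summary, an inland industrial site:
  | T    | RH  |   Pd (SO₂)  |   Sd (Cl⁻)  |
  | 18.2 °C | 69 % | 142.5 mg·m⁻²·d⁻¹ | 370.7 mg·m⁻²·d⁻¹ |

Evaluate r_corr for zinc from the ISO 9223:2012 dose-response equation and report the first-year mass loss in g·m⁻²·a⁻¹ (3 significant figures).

r_corr = 40.6 g·m⁻²·a⁻¹

zinc: T>10 °C ⇒ hinge -0.071·(18.2−10) = -0.5822
  Pd branch = 0.0129·Pd^0.44·e^(0.046·RH+f) = 1.527 μm/a
  Cl⁻ term: 0.0175·370.7^0.57·exp(0.008·69+0.085·18.2) = 4.159
  r_corr = 1.527 + 4.159 = 5.686 μm/a
Convert to mass loss: 5.686 μm/a × 7.14 g/cm³ = 40.6 g·m⁻²·a⁻¹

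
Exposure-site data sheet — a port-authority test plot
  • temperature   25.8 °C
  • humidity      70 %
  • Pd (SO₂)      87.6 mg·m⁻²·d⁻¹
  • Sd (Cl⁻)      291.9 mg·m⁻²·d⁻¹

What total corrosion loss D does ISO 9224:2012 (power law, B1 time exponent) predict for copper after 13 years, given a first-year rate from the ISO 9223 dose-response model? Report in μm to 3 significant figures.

copper: temperature factor f = -0.080·(15.8) = -1.2640
  sulphur-dioxide contribution → 0.2979 μm/a
  chloride contribution → 2.088 μm/a
  ⇒ r_corr(copper) = 2.386 μm/a
Power-law: D(13) = r_corr · 13^0.667
  D(13) = 2.386 × 13^0.667 = 2.386 × 5.534 = 13.2 μm

D(13) = 13.2 μm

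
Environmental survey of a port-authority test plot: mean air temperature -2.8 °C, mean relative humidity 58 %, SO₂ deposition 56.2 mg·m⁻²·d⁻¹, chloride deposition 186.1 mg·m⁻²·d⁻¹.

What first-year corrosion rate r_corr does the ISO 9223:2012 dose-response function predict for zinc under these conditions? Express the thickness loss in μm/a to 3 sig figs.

r_corr = 1.10 μm/a

zinc: T≤10 °C ⇒ hinge +0.038·(-2.8−10) = -0.4864
  SO₂ term: 0.0129·56.2^0.44·exp(0.046·58-0.4864) = 0.6729
  Cl⁻ term: 0.0175·186.1^0.57·exp(0.008·58+0.085·-2.8) = 0.4315
  r_corr = 0.6729 + 0.4315 = 1.104 μm/a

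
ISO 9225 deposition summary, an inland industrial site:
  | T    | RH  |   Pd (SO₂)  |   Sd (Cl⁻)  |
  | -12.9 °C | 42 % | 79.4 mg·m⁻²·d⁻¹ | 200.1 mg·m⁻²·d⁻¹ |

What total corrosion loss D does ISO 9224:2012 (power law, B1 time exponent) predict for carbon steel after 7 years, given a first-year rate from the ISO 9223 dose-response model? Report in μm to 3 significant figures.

D(7) = 21.6 μm

carbon steel: f(T) = +0.150·(T−10) [T≤10 °C] = -3.4350
  SO₂ term: 1.77·79.4^0.52·exp(0.02·42-3.4350) = 1.285
  Sd branch = 0.102·Sd^0.62·e^(0.033·RH+0.04·T) = 6.504 μm/a
  r_corr = 1.285 + 6.504 = 7.789 μm/a
Long-term exponent b (ISO 9224 Table 2, B1) = 0.523
  D(7) = 7.789 × 7^0.523 = 7.789 × 2.767 = 21.55 μm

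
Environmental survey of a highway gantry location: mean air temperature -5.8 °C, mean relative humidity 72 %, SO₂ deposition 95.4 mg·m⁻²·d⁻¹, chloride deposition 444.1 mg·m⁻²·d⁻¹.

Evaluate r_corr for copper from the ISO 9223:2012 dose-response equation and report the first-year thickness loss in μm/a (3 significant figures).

r_corr = 0.700 μm/a

copper: temperature factor f = +0.126·(-15.8) = -1.9908
  SO₂ term: 0.0053·95.4^0.26·exp(0.059·72-1.9908) = 0.1657
  Cl⁻ term: 0.01025·444.1^0.27·exp(0.036·72+0.049·-5.8) = 0.5343
  sum: 0.1657 + 0.5343 → r_corr = 0.7 μm/a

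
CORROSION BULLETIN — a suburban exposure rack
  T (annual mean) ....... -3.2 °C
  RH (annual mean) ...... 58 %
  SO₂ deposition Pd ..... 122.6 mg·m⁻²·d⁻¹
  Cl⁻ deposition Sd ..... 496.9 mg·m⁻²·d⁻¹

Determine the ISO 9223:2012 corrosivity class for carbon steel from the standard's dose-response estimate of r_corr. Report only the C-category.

C3

carbon steel: T≤10 °C ⇒ hinge +0.150·(-3.2−10) = -1.9800
  sulphur-dioxide contribution → 9.503 μm/a
  chloride contribution → 28.57 μm/a
  ⇒ r_corr(carbon steel) = 38.07 μm/a
Category bounds: 25…50 μm/a bracket r_corr ⇒ C3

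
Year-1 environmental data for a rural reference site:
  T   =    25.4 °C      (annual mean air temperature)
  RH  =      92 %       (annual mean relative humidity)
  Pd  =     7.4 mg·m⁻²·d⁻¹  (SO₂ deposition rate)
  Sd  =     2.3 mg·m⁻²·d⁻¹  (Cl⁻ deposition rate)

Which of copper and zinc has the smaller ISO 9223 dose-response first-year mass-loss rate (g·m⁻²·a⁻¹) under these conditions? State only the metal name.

copper: temperature factor f = -0.080·(15.4) = -1.2320
  Pd branch = 0.0053·Pd^0.26·e^(0.059·RH+f) = 0.5923 μm/a
  Sd branch = 0.01025·Sd^0.27·e^(0.036·RH+0.049·T) = 1.223 μm/a
  r_corr = 0.5923 + 1.223 = 1.815 μm/a
  mass loss = 1.815 μm/a × 8.96 g/cm³ = 16.26 g·m⁻²·a⁻¹
zinc: f(T) = -0.071·(T−10) [T>10 °C] = -1.0934
  Pd branch = 0.0129·Pd^0.44·e^(0.046·RH+f) = 0.718 μm/a
  Cl⁻ term: 0.0175·2.3^0.57·exp(0.008·92+0.085·25.4) = 0.5088
  sum: 0.718 + 0.5088 → r_corr = 1.227 μm/a
  mass loss = 1.227 μm/a × 7.14 g/cm³ = 8.759 g·m⁻²·a⁻¹
Ordering by g·m⁻²·a⁻¹: copper (16.3) > zinc (8.76)

zinc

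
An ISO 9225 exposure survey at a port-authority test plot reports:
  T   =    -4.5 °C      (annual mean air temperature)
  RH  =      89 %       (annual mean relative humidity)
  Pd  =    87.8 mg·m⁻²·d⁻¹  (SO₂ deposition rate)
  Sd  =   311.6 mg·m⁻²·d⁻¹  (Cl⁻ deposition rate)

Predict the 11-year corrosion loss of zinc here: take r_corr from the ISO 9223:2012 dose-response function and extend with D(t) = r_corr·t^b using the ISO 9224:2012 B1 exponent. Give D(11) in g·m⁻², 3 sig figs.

zinc: f(T) = +0.038·(T−10) [T≤10 °C] = -0.5510
  sulphur-dioxide contribution → 3.195 μm/a
  chloride contribution → 0.6419 μm/a
  total first-year rate 3.837 μm/a
Power-law: D(11) = r_corr · 11^0.813
  D(11) = 3.837 × 11^0.813 = 3.837 × 7.025 = 26.95 μm
  Mass loss = 26.95 μm × 7.14 g/cm³ = 192.4 g·m⁻²

D(11) = 192 g·m⁻²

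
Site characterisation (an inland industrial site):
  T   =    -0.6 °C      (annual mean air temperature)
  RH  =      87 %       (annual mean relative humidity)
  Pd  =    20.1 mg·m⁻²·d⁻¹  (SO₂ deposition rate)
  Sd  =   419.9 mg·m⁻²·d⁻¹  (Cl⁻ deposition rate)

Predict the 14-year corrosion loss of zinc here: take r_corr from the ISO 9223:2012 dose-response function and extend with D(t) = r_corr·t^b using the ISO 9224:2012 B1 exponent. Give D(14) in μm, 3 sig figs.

D(14) = 24.0 μm

zinc: T≤10 °C ⇒ hinge +0.038·(-0.6−10) = -0.4028
  Pd branch = 0.0129·Pd^0.44·e^(0.046·RH+f) = 1.766 μm/a
  Cl⁻ term: 0.0175·419.9^0.57·exp(0.008·87+0.085·-0.6) = 1.043
  r_corr = 1.766 + 1.043 = 2.81 μm/a
ISO 9224: D(t) = r_corr · t^b with b = 0.813 (zinc, B1)
  D(14) = 2.81 × 14^0.813 = 2.81 × 8.547 = 24.01 μm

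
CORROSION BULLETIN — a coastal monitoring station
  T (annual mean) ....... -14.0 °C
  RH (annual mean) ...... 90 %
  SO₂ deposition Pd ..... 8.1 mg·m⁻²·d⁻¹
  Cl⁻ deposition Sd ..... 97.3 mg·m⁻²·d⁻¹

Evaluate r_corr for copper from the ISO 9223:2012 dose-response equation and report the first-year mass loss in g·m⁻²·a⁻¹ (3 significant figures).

r_corr = 4.87 g·m⁻²·a⁻¹

copper: temperature factor f = +0.126·(-24.0) = -3.0240
  SO₂ term: 0.0053·8.1^0.26·exp(0.059·90-3.0240) = 0.0898
  Sd branch = 0.01025·Sd^0.27·e^(0.036·RH+0.049·T) = 0.4536 μm/a
  sum: 0.0898 + 0.4536 → r_corr = 0.5434 μm/a
Convert to mass loss: 0.5434 μm/a × 8.96 g/cm³ = 4.869 g·m⁻²·a⁻¹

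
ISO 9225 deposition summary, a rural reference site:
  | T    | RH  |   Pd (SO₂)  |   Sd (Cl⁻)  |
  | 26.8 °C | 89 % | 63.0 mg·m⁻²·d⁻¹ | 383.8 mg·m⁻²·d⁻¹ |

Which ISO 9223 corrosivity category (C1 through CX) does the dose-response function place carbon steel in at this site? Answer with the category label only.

CX

carbon steel: T>10 °C ⇒ hinge -0.054·(26.8−10) = -0.9072
  Pd branch = 1.77·Pd^0.52·e^(0.02·RH+f) = 36.53 μm/a
  Cl⁻ term: 0.102·383.8^0.62·exp(0.033·89+0.04·26.8) = 224.8
  sum: 36.53 + 224.8 → r_corr = 261.4 μm/a
261 μm/a falls in (200, 700] for carbon steel → category CX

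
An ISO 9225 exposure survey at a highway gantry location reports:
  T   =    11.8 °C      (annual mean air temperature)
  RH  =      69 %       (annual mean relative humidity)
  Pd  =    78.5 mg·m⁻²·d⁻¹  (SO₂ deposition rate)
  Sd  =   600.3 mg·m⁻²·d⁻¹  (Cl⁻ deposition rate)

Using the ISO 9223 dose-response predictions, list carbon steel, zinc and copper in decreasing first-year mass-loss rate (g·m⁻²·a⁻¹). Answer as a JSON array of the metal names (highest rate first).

carbon steel: temperature factor f = -0.054·(1.8) = -0.0972
  SO₂ term: 1.77·78.5^0.52·exp(0.02·69-0.0972) = 61.72
  Sd branch = 0.102·Sd^0.62·e^(0.033·RH+0.04·T) = 84.15 μm/a
  r_corr = 61.72 + 84.15 = 145.9 μm/a
  mass loss = 145.9 μm/a × 7.85 g/cm³ = 1145 g·m⁻²·a⁻¹
zinc: temperature factor f = -0.071·(1.8) = -0.1278
  Pd branch = 0.0129·Pd^0.44·e^(0.046·RH+f) = 1.85 μm/a
  Cl⁻ term: 0.0175·600.3^0.57·exp(0.008·69+0.085·11.8) = 3.177
  r_corr = 1.85 + 3.177 = 5.028 μm/a
  mass loss = 5.028 μm/a × 7.14 g/cm³ = 35.9 g·m⁻²·a⁻¹
copper: T>10 °C ⇒ hinge -0.080·(11.8−10) = -0.1440
  Pd branch = 0.0053·Pd^0.26·e^(0.059·RH+f) = 0.8364 μm/a
  Cl⁻ term: 0.01025·600.3^0.27·exp(0.036·69+0.049·11.8) = 1.232
  sum: 0.8364 + 1.232 → r_corr = 2.069 μm/a
  mass loss = 2.069 μm/a × 8.96 g/cm³ = 18.54 g·m⁻²·a⁻¹
Ordering by g·m⁻²·a⁻¹: carbon steel (1150) > zinc (35.9) > copper (18.5)

["carbon steel", "zinc", "copper"]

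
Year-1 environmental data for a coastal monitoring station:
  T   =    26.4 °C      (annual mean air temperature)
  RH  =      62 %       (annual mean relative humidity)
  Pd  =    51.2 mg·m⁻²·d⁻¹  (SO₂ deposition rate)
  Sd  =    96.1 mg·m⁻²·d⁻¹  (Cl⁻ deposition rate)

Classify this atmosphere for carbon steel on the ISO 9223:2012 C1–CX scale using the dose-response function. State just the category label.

carbon steel: temperature factor f = -0.054·(16.4) = -0.8856
  Pd branch = 1.77·Pd^0.52·e^(0.02·RH+f) = 19.53 μm/a
  Sd branch = 0.102·Sd^0.62·e^(0.033·RH+0.04·T) = 38.47 μm/a
  r_corr = 19.53 + 38.47 = 58 μm/a
58 μm/a falls in (50, 80] for carbon steel → category C4

C4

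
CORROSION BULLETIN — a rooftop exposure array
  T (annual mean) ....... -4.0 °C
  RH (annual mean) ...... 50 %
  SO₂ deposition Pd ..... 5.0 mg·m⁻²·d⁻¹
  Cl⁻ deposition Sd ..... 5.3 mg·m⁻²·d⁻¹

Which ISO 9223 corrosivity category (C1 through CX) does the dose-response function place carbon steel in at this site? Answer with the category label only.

C2

carbon steel: temperature factor f = +0.150·(-14.0) = -2.1000
  SO₂ term: 1.77·5.0^0.52·exp(0.02·50-2.1000) = 1.361
  Cl⁻ term: 0.102·5.3^0.62·exp(0.033·50+0.04·-4.0) = 1.273
  r_corr = 1.361 + 1.273 = 2.633 μm/a
2.63 μm/a falls in (1.3, 25] for carbon steel → category C2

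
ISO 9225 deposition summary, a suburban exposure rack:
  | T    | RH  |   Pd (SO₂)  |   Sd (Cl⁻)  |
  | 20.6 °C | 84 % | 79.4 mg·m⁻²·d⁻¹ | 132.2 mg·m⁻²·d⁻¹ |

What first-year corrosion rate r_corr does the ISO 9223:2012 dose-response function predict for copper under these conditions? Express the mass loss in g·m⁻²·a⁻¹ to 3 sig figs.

r_corr = 28.4 g·m⁻²·a⁻¹

copper: temperature factor f = -0.080·(10.6) = -0.8480
  SO₂ term: 0.0053·79.4^0.26·exp(0.059·84-0.8480) = 1.005
  Sd branch = 0.01025·Sd^0.27·e^(0.036·RH+0.049·T) = 2.163 μm/a
  r_corr = 1.005 + 2.163 = 3.169 μm/a
Convert to mass loss: 3.169 μm/a × 8.96 g/cm³ = 28.39 g·m⁻²·a⁻¹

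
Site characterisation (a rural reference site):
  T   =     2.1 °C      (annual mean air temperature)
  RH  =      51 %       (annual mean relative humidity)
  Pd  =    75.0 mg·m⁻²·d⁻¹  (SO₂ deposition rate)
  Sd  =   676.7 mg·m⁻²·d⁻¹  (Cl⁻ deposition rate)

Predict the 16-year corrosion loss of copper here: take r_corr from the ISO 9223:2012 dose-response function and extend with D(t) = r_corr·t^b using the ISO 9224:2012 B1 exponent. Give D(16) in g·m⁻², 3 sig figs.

D(16) = 30.5 g·m⁻²

copper: T≤10 °C ⇒ hinge +0.126·(2.1−10) = -0.9954
  SO₂ term: 0.0053·75.0^0.26·exp(0.059·51-0.9954) = 0.122
  Sd branch = 0.01025·Sd^0.27·e^(0.036·RH+0.049·T) = 0.414 μm/a
  r_corr = 0.122 + 0.414 = 0.536 μm/a
Long-term exponent b (ISO 9224 Table 2, B1) = 0.667
  D(16) = 0.536 × 16^0.667 = 0.536 × 6.355 = 3.406 μm
  Mass loss = 3.406 μm × 8.96 g/cm³ = 30.52 g·m⁻²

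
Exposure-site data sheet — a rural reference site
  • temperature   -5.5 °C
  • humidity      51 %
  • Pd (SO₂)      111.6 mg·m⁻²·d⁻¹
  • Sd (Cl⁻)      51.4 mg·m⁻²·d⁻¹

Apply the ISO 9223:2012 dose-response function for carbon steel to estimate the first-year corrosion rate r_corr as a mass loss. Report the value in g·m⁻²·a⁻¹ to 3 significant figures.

r_corr = 83.5 g·m⁻²·a⁻¹

carbon steel: f(T) = +0.150·(T−10) [T≤10 °C] = -2.3250
  Pd branch = 1.77·Pd^0.52·e^(0.02·RH+f) = 5.572 μm/a
  Sd branch = 0.102·Sd^0.62·e^(0.033·RH+0.04·T) = 5.067 μm/a
  sum: 5.572 + 5.067 → r_corr = 10.64 μm/a
Convert to mass loss: 10.64 μm/a × 7.85 g/cm³ = 83.52 g·m⁻²·a⁻¹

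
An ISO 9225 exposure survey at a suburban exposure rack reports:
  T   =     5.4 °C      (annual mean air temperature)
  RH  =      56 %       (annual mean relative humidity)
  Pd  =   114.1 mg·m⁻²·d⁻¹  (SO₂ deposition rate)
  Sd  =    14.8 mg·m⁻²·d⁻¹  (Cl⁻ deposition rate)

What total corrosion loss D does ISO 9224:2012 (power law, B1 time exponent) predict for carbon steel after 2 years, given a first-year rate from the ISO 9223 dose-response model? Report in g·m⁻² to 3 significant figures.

D(2) = 409 g·m⁻²

carbon steel: T≤10 °C ⇒ hinge +0.150·(5.4−10) = -0.6900
  sulphur-dioxide contribution → 31.95 μm/a
  chloride contribution → 4.271 μm/a
  total first-year rate 36.22 μm/a
ISO 9224: D(t) = r_corr · t^b with b = 0.523 (carbon steel, B1)
  D(2) = 36.22 × 2^0.523 = 36.22 × 1.437 = 52.05 μm
  Mass loss = 52.05 μm × 7.85 g/cm³ = 408.6 g·m⁻²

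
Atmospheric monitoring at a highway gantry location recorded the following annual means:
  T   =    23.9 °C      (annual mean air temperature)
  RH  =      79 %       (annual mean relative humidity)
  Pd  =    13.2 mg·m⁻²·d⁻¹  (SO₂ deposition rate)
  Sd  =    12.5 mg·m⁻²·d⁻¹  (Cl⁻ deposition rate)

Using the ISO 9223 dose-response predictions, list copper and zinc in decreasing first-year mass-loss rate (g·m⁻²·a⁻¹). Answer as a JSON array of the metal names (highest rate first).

copper: f(T) = -0.080·(T−10) [T>10 °C] = -1.1120
  Pd branch = 0.0053·Pd^0.26·e^(0.059·RH+f) = 0.3605 μm/a
  Cl⁻ term: 0.01025·12.5^0.27·exp(0.036·79+0.049·23.9) = 1.124
  sum: 0.3605 + 1.124 → r_corr = 1.484 μm/a
  mass loss = 1.484 μm/a × 8.96 g/cm³ = 13.3 g·m⁻²·a⁻¹
zinc: f(T) = -0.071·(T−10) [T>10 °C] = -0.9869
  Pd branch = 0.0129·Pd^0.44·e^(0.046·RH+f) = 0.5666 μm/a
  Cl⁻ term: 0.0175·12.5^0.57·exp(0.008·79+0.085·23.9) = 1.059
  r_corr = 0.5666 + 1.059 = 1.626 μm/a
  mass loss = 1.626 μm/a × 7.14 g/cm³ = 11.61 g·m⁻²·a⁻¹
Ordering by g·m⁻²·a⁻¹: copper (13.3) > zinc (11.6)

["copper", "zinc"]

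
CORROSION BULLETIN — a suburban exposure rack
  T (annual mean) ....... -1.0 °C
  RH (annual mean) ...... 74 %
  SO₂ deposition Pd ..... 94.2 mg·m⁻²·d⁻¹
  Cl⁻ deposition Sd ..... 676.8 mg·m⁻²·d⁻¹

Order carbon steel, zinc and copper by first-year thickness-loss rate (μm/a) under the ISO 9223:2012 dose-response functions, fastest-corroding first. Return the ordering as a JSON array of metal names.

["carbon steel", "zinc", "copper"]

carbon steel: temperature factor f = +0.150·(-11.0) = -1.6500
  Pd branch = 1.77·Pd^0.52·e^(0.02·RH+f) = 15.87 μm/a
  Sd branch = 0.102·Sd^0.62·e^(0.033·RH+0.04·T) = 64.07 μm/a
  sum: 15.87 + 64.07 → r_corr = 79.94 μm/a
zinc: f(T) = +0.038·(T−10) [T≤10 °C] = -0.4180
  SO₂ term: 0.0129·94.2^0.44·exp(0.046·74-0.4180) = 1.888
  Sd branch = 0.0175·Sd^0.57·e^(0.008·RH+0.085·T) = 1.193 μm/a
  sum: 1.888 + 1.193 → r_corr = 3.081 μm/a
copper: temperature factor f = +0.126·(-11.0) = -1.3860
  Pd branch = 0.0053·Pd^0.26·e^(0.059·RH+f) = 0.3402 μm/a
  Cl⁻ term: 0.01025·676.8^0.27·exp(0.036·74+0.049·-1.0) = 0.814
  sum: 0.3402 + 0.814 → r_corr = 1.154 μm/a
Ordering by μm/a: carbon steel (79.9) > zinc (3.08) > copper (1.15)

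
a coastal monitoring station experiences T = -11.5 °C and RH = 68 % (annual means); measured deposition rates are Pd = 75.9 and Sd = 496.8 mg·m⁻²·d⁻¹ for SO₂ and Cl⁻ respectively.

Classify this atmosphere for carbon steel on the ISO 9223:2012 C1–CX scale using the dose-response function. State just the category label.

carbon steel: temperature factor f = +0.150·(-21.5) = -3.2250
  SO₂ term: 1.77·75.9^0.52·exp(0.02·68-3.2250) = 2.605
  Sd branch = 0.102·Sd^0.62·e^(0.033·RH+0.04·T) = 28.51 μm/a
  sum: 2.605 + 28.51 → r_corr = 31.12 μm/a
31.1 μm/a falls in (25, 50] for carbon steel → category C3

C3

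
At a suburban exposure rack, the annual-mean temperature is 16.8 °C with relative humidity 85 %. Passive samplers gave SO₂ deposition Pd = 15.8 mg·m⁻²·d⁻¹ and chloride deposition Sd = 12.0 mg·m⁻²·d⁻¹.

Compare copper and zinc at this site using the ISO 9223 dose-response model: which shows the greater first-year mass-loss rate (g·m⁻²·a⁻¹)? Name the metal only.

copper

copper: T>10 °C ⇒ hinge -0.080·(16.8−10) = -0.5440
  sulphur-dioxide contribution → 0.9499 μm/a
  chloride contribution → 0.974 μm/a
  total first-year rate 1.924 μm/a
  mass loss = 1.924 μm/a × 8.96 g/cm³ = 17.24 g·m⁻²·a⁻¹
zinc: T>10 °C ⇒ hinge -0.071·(16.8−10) = -0.4828
  sulphur-dioxide contribution → 1.338 μm/a
  chloride contribution → 0.5938 μm/a
  ⇒ r_corr(zinc) = 1.932 μm/a
  mass loss = 1.932 μm/a × 7.14 g/cm³ = 13.79 g·m⁻²·a⁻¹
Ordering by g·m⁻²·a⁻¹: copper (17.2) > zinc (13.8)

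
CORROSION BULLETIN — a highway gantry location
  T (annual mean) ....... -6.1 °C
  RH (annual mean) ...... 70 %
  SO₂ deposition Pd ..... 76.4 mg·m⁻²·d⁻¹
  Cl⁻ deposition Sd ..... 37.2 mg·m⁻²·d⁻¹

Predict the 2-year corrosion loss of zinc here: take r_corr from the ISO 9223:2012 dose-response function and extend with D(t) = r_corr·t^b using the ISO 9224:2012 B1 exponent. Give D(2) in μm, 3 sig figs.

zinc: f(T) = +0.038·(T−10) [T≤10 °C] = -0.6118
  Pd branch = 0.0129·Pd^0.44·e^(0.046·RH+f) = 1.18 μm/a
  Sd branch = 0.0175·Sd^0.57·e^(0.008·RH+0.085·T) = 0.1433 μm/a
  sum: 1.18 + 0.1433 → r_corr = 1.323 μm/a
ISO 9224: D(t) = r_corr · t^b with b = 0.813 (zinc, B1)
  D(2) = 1.323 × 2^0.813 = 1.323 × 1.757 = 2.325 μm

D(2) = 2.32 μm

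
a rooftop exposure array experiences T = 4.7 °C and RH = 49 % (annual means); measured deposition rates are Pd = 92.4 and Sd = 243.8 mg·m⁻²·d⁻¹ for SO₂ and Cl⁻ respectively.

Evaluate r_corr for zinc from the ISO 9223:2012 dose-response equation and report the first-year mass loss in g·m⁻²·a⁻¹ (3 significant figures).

zinc: temperature factor f = +0.038·(-5.3) = -0.2014
  Pd branch = 0.0129·Pd^0.44·e^(0.046·RH+f) = 0.7361 μm/a
  Cl⁻ term: 0.0175·243.8^0.57·exp(0.008·49+0.085·4.7) = 0.8859
  sum: 0.7361 + 0.8859 → r_corr = 1.622 μm/a
Convert to mass loss: 1.622 μm/a × 7.14 g/cm³ = 11.58 g·m⁻²·a⁻¹

r_corr = 11.6 g·m⁻²·a⁻¹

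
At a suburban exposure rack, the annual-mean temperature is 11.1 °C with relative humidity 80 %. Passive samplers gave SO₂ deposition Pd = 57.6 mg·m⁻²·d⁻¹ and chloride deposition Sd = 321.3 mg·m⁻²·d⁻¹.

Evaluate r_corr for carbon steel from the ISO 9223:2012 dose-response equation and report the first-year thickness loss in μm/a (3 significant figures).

r_corr = 148 μm/a

carbon steel: temperature factor f = -0.054·(1.1) = -0.0594
  Pd branch = 1.77·Pd^0.52·e^(0.02·RH+f) = 67.99 μm/a
  Sd branch = 0.102·Sd^0.62·e^(0.033·RH+0.04·T) = 79.85 μm/a
  r_corr = 67.99 + 79.85 = 147.8 μm/a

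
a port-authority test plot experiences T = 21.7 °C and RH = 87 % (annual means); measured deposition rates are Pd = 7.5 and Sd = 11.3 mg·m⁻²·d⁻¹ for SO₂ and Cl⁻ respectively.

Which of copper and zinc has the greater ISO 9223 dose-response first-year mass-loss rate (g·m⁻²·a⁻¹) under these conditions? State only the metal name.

copper: T>10 °C ⇒ hinge -0.080·(21.7−10) = -0.9360
  SO₂ term: 0.0053·7.5^0.26·exp(0.059·87-0.9360) = 0.595
  Sd branch = 0.01025·Sd^0.27·e^(0.036·RH+0.049·T) = 1.309 μm/a
  sum: 0.595 + 1.309 → r_corr = 1.904 μm/a
  mass loss = 1.904 μm/a × 8.96 g/cm³ = 17.06 g·m⁻²·a⁻¹
zinc: temperature factor f = -0.071·(11.7) = -0.8307
  Pd branch = 0.0129·Pd^0.44·e^(0.046·RH+f) = 0.7463 μm/a
  Sd branch = 0.0175·Sd^0.57·e^(0.008·RH+0.085·T) = 0.8843 μm/a
  r_corr = 0.7463 + 0.8843 = 1.631 μm/a
  mass loss = 1.631 μm/a × 7.14 g/cm³ = 11.64 g·m⁻²·a⁻¹
Ordering by g·m⁻²·a⁻¹: copper (17.1) > zinc (11.6)

copper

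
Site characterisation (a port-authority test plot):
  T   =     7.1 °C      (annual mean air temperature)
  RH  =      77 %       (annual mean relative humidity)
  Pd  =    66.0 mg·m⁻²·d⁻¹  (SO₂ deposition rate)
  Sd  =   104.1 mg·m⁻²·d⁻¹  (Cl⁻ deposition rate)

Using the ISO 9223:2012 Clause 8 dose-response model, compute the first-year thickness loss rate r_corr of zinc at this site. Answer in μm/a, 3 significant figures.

r_corr = 3.36 μm/a

zinc: T≤10 °C ⇒ hinge +0.038·(7.1−10) = -0.1102
  SO₂ term: 0.0129·66.0^0.44·exp(0.046·77-0.1102) = 2.521
  Sd branch = 0.0175·Sd^0.57·e^(0.008·RH+0.085·T) = 0.8368 μm/a
  sum: 2.521 + 0.8368 → r_corr = 3.358 μm/a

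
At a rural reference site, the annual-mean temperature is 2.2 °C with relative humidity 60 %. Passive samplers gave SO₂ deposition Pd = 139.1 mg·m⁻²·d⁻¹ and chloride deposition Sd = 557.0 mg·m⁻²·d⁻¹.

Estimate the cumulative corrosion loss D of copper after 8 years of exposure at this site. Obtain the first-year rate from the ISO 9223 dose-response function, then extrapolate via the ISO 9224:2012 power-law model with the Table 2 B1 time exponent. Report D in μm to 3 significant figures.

D(8) = 3.17 μm

copper: T≤10 °C ⇒ hinge +0.126·(2.2−10) = -0.9828
  SO₂ term: 0.0053·139.1^0.26·exp(0.059·60-0.9828) = 0.2467
  Sd branch = 0.01025·Sd^0.27·e^(0.036·RH+0.049·T) = 0.5458 μm/a
  sum: 0.2467 + 0.5458 → r_corr = 0.7924 μm/a
ISO 9224: D(t) = r_corr · t^b with b = 0.667 (copper, B1)
  D(8) = 0.7924 × 8^0.667 = 0.7924 × 4.003 = 3.172 μm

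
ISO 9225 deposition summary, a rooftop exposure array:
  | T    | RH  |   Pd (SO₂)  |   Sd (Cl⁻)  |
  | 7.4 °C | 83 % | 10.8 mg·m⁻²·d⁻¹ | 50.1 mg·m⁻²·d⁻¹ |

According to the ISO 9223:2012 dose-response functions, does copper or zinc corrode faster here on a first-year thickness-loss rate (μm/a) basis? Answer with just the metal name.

copper: T≤10 °C ⇒ hinge +0.126·(7.4−10) = -0.3276
  SO₂ term: 0.0053·10.8^0.26·exp(0.059·83-0.3276) = 0.9494
  Cl⁻ term: 0.01025·50.1^0.27·exp(0.036·83+0.049·7.4) = 0.8411
  r_corr = 0.9494 + 0.8411 = 1.79 μm/a
zinc: T≤10 °C ⇒ hinge +0.038·(7.4−10) = -0.0988
  SO₂ term: 0.0129·10.8^0.44·exp(0.046·83-0.0988) = 1.515
  Sd branch = 0.0175·Sd^0.57·e^(0.008·RH+0.085·T) = 0.5936 μm/a
  r_corr = 1.515 + 0.5936 = 2.109 μm/a
Ordering by μm/a: zinc (2.11) > copper (1.79)

zinc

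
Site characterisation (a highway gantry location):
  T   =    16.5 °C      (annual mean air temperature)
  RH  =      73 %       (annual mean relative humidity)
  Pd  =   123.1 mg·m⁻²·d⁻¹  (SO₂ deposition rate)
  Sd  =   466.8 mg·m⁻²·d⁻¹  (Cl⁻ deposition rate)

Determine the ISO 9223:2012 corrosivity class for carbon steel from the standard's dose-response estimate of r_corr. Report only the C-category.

carbon steel: T>10 °C ⇒ hinge -0.054·(16.5−10) = -0.3510
  Pd branch = 1.77·Pd^0.52·e^(0.02·RH+f) = 65.55 μm/a
  Cl⁻ term: 0.102·466.8^0.62·exp(0.033·73+0.04·16.5) = 99.15
  r_corr = 65.55 + 99.15 = 164.7 μm/a
165 μm/a falls in (80, 200] for carbon steel → category C5

C5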